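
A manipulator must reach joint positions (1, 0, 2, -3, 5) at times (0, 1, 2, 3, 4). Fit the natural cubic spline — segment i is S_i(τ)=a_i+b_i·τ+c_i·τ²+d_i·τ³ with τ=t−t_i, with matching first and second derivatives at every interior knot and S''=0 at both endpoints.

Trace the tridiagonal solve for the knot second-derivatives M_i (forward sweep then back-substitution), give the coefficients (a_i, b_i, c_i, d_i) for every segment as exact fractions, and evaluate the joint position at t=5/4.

  seg 0: a=1 b=-71/28 c=0 d=43/28
  seg 1: a=0 b=29/14 c=129/28 d=-131/28
  seg 2: a=2 b=-11/4 c=-66/7 d=201/28
  seg 3: a=-3 b=-1/14 c=339/28 d=-113/28
S(5/4) = 1313/1792

Δ: Δ0=-1, Δ1=2, Δ2=-5, Δ3=8
row 1: diag=4, rhs=18; c'=1/4, d'=9/2
row 2: denom=4−1·1/4=15/4; d'=(-42−1·9/2)/(15/4)=-62/5
row 3: denom=4−1·4/15=56/15; d'=(78−1·-62/5)/(56/15)=339/14
back: M3=339/14
back: M2=-62/5−4/15·339/14=-132/7
back: M1=9/2−1/4·-132/7=129/14
M: M0=0, M1=129/14, M2=-132/7, M3=339/14, M4=0
seg 0: a=1, c=M0/2=0, d=(M1−M0)/(6·1)=43/28, b=Δ0−h0·(2M0+M1)/6=-71/28
seg 1: a=0, c=M1/2=129/28, d=(M2−M1)/(6·1)=-131/28, b=Δ1−h1·(2M1+M2)/6=29/14
seg 2: a=2, c=M2/2=-66/7, d=(M3−M2)/(6·1)=201/28, b=Δ2−h2·(2M2+M3)/6=-11/4
seg 3: a=-3, c=M3/2=339/28, d=(M4−M3)/(6·1)=-113/28, b=Δ3−h3·(2M3+M4)/6=-1/14
t_q=5/4 → seg 1, τ=1/4; S=0+29/14·τ+129/28·τ²+-131/28·τ³=1313/1792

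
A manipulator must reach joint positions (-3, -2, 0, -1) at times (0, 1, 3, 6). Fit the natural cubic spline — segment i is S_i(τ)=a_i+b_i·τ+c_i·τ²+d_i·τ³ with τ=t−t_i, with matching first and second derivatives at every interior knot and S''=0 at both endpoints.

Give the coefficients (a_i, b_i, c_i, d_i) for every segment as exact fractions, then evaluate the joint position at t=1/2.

Δ: Δ0=1, Δ1=1, Δ2=-1/3
row 1: diag=6, rhs=0; c'=1/3, d'=0
row 2: denom=10−2·1/3=28/3; d'=(-8−2·0)/(28/3)=-6/7
back: M2=-6/7
back: M1=0−1/3·-6/7=2/7
M: M0=0, M1=2/7, M2=-6/7, M3=0
seg 0: a=-3, c=M0/2=0, d=(M1−M0)/(6·1)=1/21, b=Δ0−h0·(2M0+M1)/6=20/21
seg 1: a=-2, c=M1/2=1/7, d=(M2−M1)/(6·2)=-2/21, b=Δ1−h1·(2M1+M2)/6=23/21
seg 2: a=0, c=M2/2=-3/7, d=(M3−M2)/(6·3)=1/21, b=Δ2−h2·(2M2+M3)/6=11/21
t_q=1/2 → seg 0, τ=1/2; S=-3+20/21·τ+0·τ²+1/21·τ³=-141/56

  seg 0: a=-3 b=20/21 c=0 d=1/21
  seg 1: a=-2 b=23/21 c=1/7 d=-2/21
  seg 2: a=0 b=11/21 c=-3/7 d=1/21
S(1/2) = -141/56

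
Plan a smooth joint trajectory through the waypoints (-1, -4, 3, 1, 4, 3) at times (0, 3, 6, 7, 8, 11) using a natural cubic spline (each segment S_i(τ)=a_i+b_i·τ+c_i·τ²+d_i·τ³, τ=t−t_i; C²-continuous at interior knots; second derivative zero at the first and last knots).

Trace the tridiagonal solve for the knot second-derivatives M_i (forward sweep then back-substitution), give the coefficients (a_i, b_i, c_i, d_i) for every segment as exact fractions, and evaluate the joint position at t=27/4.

  seg 0: a=-1 b=-2200/867 c=0 d=1333/7803
  seg 1: a=-4 b=1799/867 c=1333/867 d=-3775/7803
  seg 2: a=3 b=-1528/867 c=-814/289 d=2236/867
  seg 3: a=1 b=296/867 c=1422/289 d=-1961/867
  seg 4: a=4 b=2945/867 c=-539/289 d=539/2601
S(27/4) = 5465/4624

Δ: Δ0=-1, Δ1=7/3, Δ2=-2, Δ3=3, Δ4=-1/3
row 1: diag=12, rhs=20; c'=1/4, d'=5/3
row 2: denom=8−3·1/4=29/4; d'=(-26−3·5/3)/(29/4)=-124/29
row 3: denom=4−1·4/29=112/29; d'=(30−1·-124/29)/(112/29)=71/8
row 4: denom=8−1·29/112=867/112; d'=(-20−1·71/8)/(867/112)=-1078/289
back: M4=-1078/289
back: M3=71/8−29/112·-1078/289=2844/289
back: M2=-124/29−4/29·2844/289=-1628/289
back: M1=5/3−1/4·-1628/289=2666/867
M: M0=0, M1=2666/867, M2=-1628/289, M3=2844/289, M4=-1078/289, M5=0
seg 0: a=-1, c=M0/2=0, d=(M1−M0)/(6·3)=1333/7803, b=Δ0−h0·(2M0+M1)/6=-2200/867
seg 1: a=-4, c=M1/2=1333/867, d=(M2−M1)/(6·3)=-3775/7803, b=Δ1−h1·(2M1+M2)/6=1799/867
seg 2: a=3, c=M2/2=-814/289, d=(M3−M2)/(6·1)=2236/867, b=Δ2−h2·(2M2+M3)/6=-1528/867
seg 3: a=1, c=M3/2=1422/289, d=(M4−M3)/(6·1)=-1961/867, b=Δ3−h3·(2M3+M4)/6=296/867
seg 4: a=4, c=M4/2=-539/289, d=(M5−M4)/(6·3)=539/2601, b=Δ4−h4·(2M4+M5)/6=2945/867
t_q=27/4 → seg 2, τ=3/4; S=3+-1528/867·τ+-814/289·τ²+2236/867·τ³=5465/4624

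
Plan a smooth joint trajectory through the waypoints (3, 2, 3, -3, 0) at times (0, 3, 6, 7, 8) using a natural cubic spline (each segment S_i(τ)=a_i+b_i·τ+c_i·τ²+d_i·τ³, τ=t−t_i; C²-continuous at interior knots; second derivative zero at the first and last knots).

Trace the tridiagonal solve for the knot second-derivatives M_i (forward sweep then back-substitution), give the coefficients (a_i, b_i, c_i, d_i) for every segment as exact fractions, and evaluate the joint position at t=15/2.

  seg 0: a=3 b=-23/16 c=0 d=53/432
  seg 1: a=2 b=15/8 c=53/48 d=-233/432
  seg 2: a=3 b=-97/16 c=-15/4 d=61/16
  seg 3: a=-3 b=-17/8 c=123/16 d=-41/16
S(15/2) = -315/128

Δ: Δ0=-1/3, Δ1=1/3, Δ2=-6, Δ3=3
row 1: diag=12, rhs=4; c'=1/4, d'=1/3
row 2: denom=8−3·1/4=29/4; d'=(-38−3·1/3)/(29/4)=-156/29
row 3: denom=4−1·4/29=112/29; d'=(54−1·-156/29)/(112/29)=123/8
back: M3=123/8
back: M2=-156/29−4/29·123/8=-15/2
back: M1=1/3−1/4·-15/2=53/24
M: M0=0, M1=53/24, M2=-15/2, M3=123/8, M4=0
seg 0: a=3, c=M0/2=0, d=(M1−M0)/(6·3)=53/432, b=Δ0−h0·(2M0+M1)/6=-23/16
seg 1: a=2, c=M1/2=53/48, d=(M2−M1)/(6·3)=-233/432, b=Δ1−h1·(2M1+M2)/6=15/8
seg 2: a=3, c=M2/2=-15/4, d=(M3−M2)/(6·1)=61/16, b=Δ2−h2·(2M2+M3)/6=-97/16
seg 3: a=-3, c=M3/2=123/16, d=(M4−M3)/(6·1)=-41/16, b=Δ3−h3·(2M3+M4)/6=-17/8
t_q=15/2 → seg 3, τ=1/2; S=-3+-17/8·τ+123/16·τ²+-41/16·τ³=-315/128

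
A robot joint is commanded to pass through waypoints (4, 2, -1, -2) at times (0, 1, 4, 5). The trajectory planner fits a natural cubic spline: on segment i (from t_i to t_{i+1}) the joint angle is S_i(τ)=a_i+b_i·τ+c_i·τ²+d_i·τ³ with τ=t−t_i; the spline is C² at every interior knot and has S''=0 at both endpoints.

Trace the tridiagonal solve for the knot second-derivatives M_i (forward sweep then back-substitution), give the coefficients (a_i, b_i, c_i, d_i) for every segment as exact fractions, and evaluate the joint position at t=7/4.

Δ: Δ0=-2, Δ1=-1, Δ2=-1
row 1: diag=8, rhs=6; c'=3/8, d'=3/4
row 2: denom=8−3·3/8=55/8; d'=(0−3·3/4)/(55/8)=-18/55
back: M2=-18/55
back: M1=3/4−3/8·-18/55=48/55
M: M0=0, M1=48/55, M2=-18/55, M3=0
seg 0: a=4, c=M0/2=0, d=(M1−M0)/(6·1)=8/55, b=Δ0−h0·(2M0+M1)/6=-118/55
seg 1: a=2, c=M1/2=24/55, d=(M2−M1)/(6·3)=-1/15, b=Δ1−h1·(2M1+M2)/6=-94/55
seg 2: a=-1, c=M2/2=-9/55, d=(M3−M2)/(6·1)=3/55, b=Δ2−h2·(2M2+M3)/6=-49/55
t_q=7/4 → seg 1, τ=3/4; S=2+-94/55·τ+24/55·τ²+-1/15·τ³=3293/3520

  seg 0: a=4 b=-118/55 c=0 d=8/55
  seg 1: a=2 b=-94/55 c=24/55 d=-1/15
  seg 2: a=-1 b=-49/55 c=-9/55 d=3/55
S(7/4) = 3293/3520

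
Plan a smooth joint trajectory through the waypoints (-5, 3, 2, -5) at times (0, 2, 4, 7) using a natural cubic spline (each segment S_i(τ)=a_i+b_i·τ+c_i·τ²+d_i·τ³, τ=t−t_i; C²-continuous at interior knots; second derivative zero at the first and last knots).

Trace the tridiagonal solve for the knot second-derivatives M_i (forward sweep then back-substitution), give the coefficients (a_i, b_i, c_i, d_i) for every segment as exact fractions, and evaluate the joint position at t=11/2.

Δ: Δ0=4, Δ1=-1/2, Δ2=-7/3
row 1: diag=8, rhs=-27; c'=1/4, d'=-27/8
row 2: denom=10−2·1/4=19/2; d'=(-11−2·-27/8)/(19/2)=-17/38
back: M2=-17/38
back: M1=-27/8−1/4·-17/38=-62/19
M: M0=0, M1=-62/19, M2=-17/38, M3=0
seg 0: a=-5, c=M0/2=0, d=(M1−M0)/(6·2)=-31/114, b=Δ0−h0·(2M0+M1)/6=290/57
seg 1: a=3, c=M1/2=-31/19, d=(M2−M1)/(6·2)=107/456, b=Δ1−h1·(2M1+M2)/6=104/57
seg 2: a=2, c=M2/2=-17/76, d=(M3−M2)/(6·3)=17/684, b=Δ2−h2·(2M2+M3)/6=-215/114
t_q=11/2 → seg 2, τ=3/2; S=2+-215/114·τ+-17/76·τ²+17/684·τ³=-759/608

  seg 0: a=-5 b=290/57 c=0 d=-31/114
  seg 1: a=3 b=104/57 c=-31/19 d=107/456
  seg 2: a=2 b=-215/114 c=-17/76 d=17/684
S(11/2) = -759/608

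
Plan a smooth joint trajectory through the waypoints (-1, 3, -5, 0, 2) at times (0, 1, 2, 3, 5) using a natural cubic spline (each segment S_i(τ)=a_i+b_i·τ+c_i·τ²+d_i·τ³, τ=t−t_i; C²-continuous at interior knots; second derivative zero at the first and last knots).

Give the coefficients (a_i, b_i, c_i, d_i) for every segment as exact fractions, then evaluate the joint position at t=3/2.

Δ: Δ0=4, Δ1=-8, Δ2=5, Δ3=1
row 1: diag=4, rhs=-72; c'=1/4, d'=-18
row 2: denom=4−1·1/4=15/4; d'=(78−1·-18)/(15/4)=128/5
row 3: denom=6−1·4/15=86/15; d'=(-24−1·128/5)/(86/15)=-372/43
back: M3=-372/43
back: M2=128/5−4/15·-372/43=1200/43
back: M1=-18−1/4·1200/43=-1074/43
M: M0=0, M1=-1074/43, M2=1200/43, M3=-372/43, M4=0
seg 0: a=-1, c=M0/2=0, d=(M1−M0)/(6·1)=-179/43, b=Δ0−h0·(2M0+M1)/6=351/43
seg 1: a=3, c=M1/2=-537/43, d=(M2−M1)/(6·1)=379/43, b=Δ1−h1·(2M1+M2)/6=-186/43
seg 2: a=-5, c=M2/2=600/43, d=(M3−M2)/(6·1)=-262/43, b=Δ2−h2·(2M2+M3)/6=-123/43
seg 3: a=0, c=M3/2=-186/43, d=(M4−M3)/(6·2)=31/43, b=Δ3−h3·(2M3+M4)/6=291/43
t_q=3/2 → seg 1, τ=1/2; S=3+-186/43·τ+-537/43·τ²+379/43·τ³=-407/344

  seg 0: a=-1 b=351/43 c=0 d=-179/43
  seg 1: a=3 b=-186/43 c=-537/43 d=379/43
  seg 2: a=-5 b=-123/43 c=600/43 d=-262/43
  seg 3: a=0 b=291/43 c=-186/43 d=31/43
S(3/2) = -407/344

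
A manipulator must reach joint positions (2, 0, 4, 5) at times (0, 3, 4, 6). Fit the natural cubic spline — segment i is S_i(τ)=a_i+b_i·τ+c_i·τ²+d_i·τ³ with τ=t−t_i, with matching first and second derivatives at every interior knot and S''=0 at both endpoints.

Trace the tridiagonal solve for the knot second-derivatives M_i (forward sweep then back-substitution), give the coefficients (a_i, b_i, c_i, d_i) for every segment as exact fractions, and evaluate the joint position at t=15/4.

  seg 0: a=2 b=-755/282 c=0 d=21/94
  seg 1: a=0 b=473/141 c=189/94 d=-385/282
  seg 2: a=4 b=925/282 c=-98/47 d=49/141
S(15/4) = 18475/6016

Δ: Δ0=-2/3, Δ1=4, Δ2=1/2
row 1: diag=8, rhs=28; c'=1/8, d'=7/2
row 2: denom=6−1·1/8=47/8; d'=(-21−1·7/2)/(47/8)=-196/47
back: M2=-196/47
back: M1=7/2−1/8·-196/47=189/47
M: M0=0, M1=189/47, M2=-196/47, M3=0
seg 0: a=2, c=M0/2=0, d=(M1−M0)/(6·3)=21/94, b=Δ0−h0·(2M0+M1)/6=-755/282
seg 1: a=0, c=M1/2=189/94, d=(M2−M1)/(6·1)=-385/282, b=Δ1−h1·(2M1+M2)/6=473/141
seg 2: a=4, c=M2/2=-98/47, d=(M3−M2)/(6·2)=49/141, b=Δ2−h2·(2M2+M3)/6=925/282
t_q=15/4 → seg 1, τ=3/4; S=0+473/141·τ+189/94·τ²+-385/282·τ³=18475/6016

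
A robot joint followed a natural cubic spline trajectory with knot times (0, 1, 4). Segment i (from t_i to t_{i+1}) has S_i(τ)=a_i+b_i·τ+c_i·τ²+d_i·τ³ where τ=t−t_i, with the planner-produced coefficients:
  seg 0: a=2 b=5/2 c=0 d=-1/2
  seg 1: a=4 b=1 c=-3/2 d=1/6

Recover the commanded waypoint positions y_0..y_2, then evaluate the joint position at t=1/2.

y_0 = S_0(0) = a_0 = 2
y_1 = S_1(0) = a_1 = 4
y_2 = S_1(3) = -2
t_q=1/2 is in segment 0 (τ=1/2); S_0(τ)=51/16

y_0=2 y_1=4 y_2=-2
S(1/2) = 51/16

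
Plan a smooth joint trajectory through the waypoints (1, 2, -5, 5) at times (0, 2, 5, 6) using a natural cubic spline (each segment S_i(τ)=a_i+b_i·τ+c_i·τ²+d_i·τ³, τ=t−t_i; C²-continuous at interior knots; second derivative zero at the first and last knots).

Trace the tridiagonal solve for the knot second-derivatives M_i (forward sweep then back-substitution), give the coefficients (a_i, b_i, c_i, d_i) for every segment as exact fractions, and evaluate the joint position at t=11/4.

  seg 0: a=1 b=929/426 c=0 d=-179/426
  seg 1: a=2 b=-1219/426 c=-179/71 d=383/426
  seg 2: a=-5 b=1339/213 c=791/142 d=-791/426
S(11/4) = -10769/9088

Δ: Δ0=1/2, Δ1=-7/3, Δ2=10
row 1: diag=10, rhs=-17; c'=3/10, d'=-17/10
row 2: denom=8−3·3/10=71/10; d'=(74−3·-17/10)/(71/10)=791/71
back: M2=791/71
back: M1=-17/10−3/10·791/71=-358/71
M: M0=0, M1=-358/71, M2=791/71, M3=0
seg 0: a=1, c=M0/2=0, d=(M1−M0)/(6·2)=-179/426, b=Δ0−h0·(2M0+M1)/6=929/426
seg 1: a=2, c=M1/2=-179/71, d=(M2−M1)/(6·3)=383/426, b=Δ1−h1·(2M1+M2)/6=-1219/426
seg 2: a=-5, c=M2/2=791/142, d=(M3−M2)/(6·1)=-791/426, b=Δ2−h2·(2M2+M3)/6=1339/213
t_q=11/4 → seg 1, τ=3/4; S=2+-1219/426·τ+-179/71·τ²+383/426·τ³=-10769/9088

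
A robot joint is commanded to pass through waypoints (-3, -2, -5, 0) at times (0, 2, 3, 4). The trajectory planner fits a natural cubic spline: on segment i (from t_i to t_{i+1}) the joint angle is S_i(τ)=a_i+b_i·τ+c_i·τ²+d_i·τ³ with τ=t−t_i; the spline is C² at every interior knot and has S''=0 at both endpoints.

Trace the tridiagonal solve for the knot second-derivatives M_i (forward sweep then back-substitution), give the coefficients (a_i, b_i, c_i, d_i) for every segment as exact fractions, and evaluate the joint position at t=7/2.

  seg 0: a=-3 b=111/46 c=0 d=-11/23
  seg 1: a=-2 b=-153/46 c=-66/23 d=147/46
  seg 2: a=-5 b=12/23 c=309/46 d=-103/46
S(7/2) = -1229/368

Δ: Δ0=1/2, Δ1=-3, Δ2=5
row 1: diag=6, rhs=-21; c'=1/6, d'=-7/2
row 2: denom=4−1·1/6=23/6; d'=(48−1·-7/2)/(23/6)=309/23
back: M2=309/23
back: M1=-7/2−1/6·309/23=-132/23
M: M0=0, M1=-132/23, M2=309/23, M3=0
seg 0: a=-3, c=M0/2=0, d=(M1−M0)/(6·2)=-11/23, b=Δ0−h0·(2M0+M1)/6=111/46
seg 1: a=-2, c=M1/2=-66/23, d=(M2−M1)/(6·1)=147/46, b=Δ1−h1·(2M1+M2)/6=-153/46
seg 2: a=-5, c=M2/2=309/46, d=(M3−M2)/(6·1)=-103/46, b=Δ2−h2·(2M2+M3)/6=12/23
t_q=7/2 → seg 2, τ=1/2; S=-5+12/23·τ+309/46·τ²+-103/46·τ³=-1229/368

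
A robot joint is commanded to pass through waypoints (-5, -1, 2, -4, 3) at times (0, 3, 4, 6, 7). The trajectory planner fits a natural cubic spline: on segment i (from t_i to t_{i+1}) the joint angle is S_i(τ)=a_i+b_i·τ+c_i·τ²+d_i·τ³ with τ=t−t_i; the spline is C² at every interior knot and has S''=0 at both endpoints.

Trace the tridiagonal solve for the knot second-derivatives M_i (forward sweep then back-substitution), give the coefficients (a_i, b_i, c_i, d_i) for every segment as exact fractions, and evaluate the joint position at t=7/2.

Δ: Δ0=4/3, Δ1=3, Δ2=-3, Δ3=7
row 1: diag=8, rhs=10; c'=1/8, d'=5/4
row 2: denom=6−1·1/8=47/8; d'=(-36−1·5/4)/(47/8)=-298/47
row 3: denom=6−2·16/47=250/47; d'=(60−2·-298/47)/(250/47)=1708/125
back: M3=1708/125
back: M2=-298/47−16/47·1708/125=-1374/125
back: M1=5/4−1/8·-1374/125=328/125
M: M0=0, M1=328/125, M2=-1374/125, M3=1708/125, M4=0
seg 0: a=-5, c=M0/2=0, d=(M1−M0)/(6·3)=164/1125, b=Δ0−h0·(2M0+M1)/6=8/375
seg 1: a=-1, c=M1/2=164/125, d=(M2−M1)/(6·1)=-851/375, b=Δ1−h1·(2M1+M2)/6=1484/375
seg 2: a=2, c=M2/2=-687/125, d=(M3−M2)/(6·2)=1541/750, b=Δ2−h2·(2M2+M3)/6=-17/75
seg 3: a=-4, c=M3/2=854/125, d=(M4−M3)/(6·1)=-854/375, b=Δ3−h3·(2M3+M4)/6=917/375
t_q=7/2 → seg 1, τ=1/2; S=-1+1484/375·τ+164/125·τ²+-851/375·τ³=1023/1000

  seg 0: a=-5 b=8/375 c=0 d=164/1125
  seg 1: a=-1 b=1484/375 c=164/125 d=-851/375
  seg 2: a=2 b=-17/75 c=-687/125 d=1541/750
  seg 3: a=-4 b=917/375 c=854/125 d=-854/375
S(7/2) = 1023/1000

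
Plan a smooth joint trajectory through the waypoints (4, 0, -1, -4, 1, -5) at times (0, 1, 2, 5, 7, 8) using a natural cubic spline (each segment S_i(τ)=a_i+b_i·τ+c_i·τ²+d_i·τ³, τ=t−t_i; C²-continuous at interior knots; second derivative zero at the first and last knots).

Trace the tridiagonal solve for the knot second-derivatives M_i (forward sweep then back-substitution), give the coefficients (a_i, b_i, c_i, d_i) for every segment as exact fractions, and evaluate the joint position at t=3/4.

Δ: Δ0=-4, Δ1=-1, Δ2=-1, Δ3=5/2, Δ4=-6
row 1: diag=4, rhs=18; c'=1/4, d'=9/2
row 2: denom=8−1·1/4=31/4; d'=(0−1·9/2)/(31/4)=-18/31
row 3: denom=10−3·12/31=274/31; d'=(21−3·-18/31)/(274/31)=705/274
row 4: denom=6−2·31/137=760/137; d'=(-51−2·705/274)/(760/137)=-1923/190
back: M4=-1923/190
back: M3=705/274−31/137·-1923/190=462/95
back: M2=-18/31−12/31·462/95=-234/95
back: M1=9/2−1/4·-234/95=486/95
M: M0=0, M1=486/95, M2=-234/95, M3=462/95, M4=-1923/190, M5=0
seg 0: a=4, c=M0/2=0, d=(M1−M0)/(6·1)=81/95, b=Δ0−h0·(2M0+M1)/6=-461/95
seg 1: a=0, c=M1/2=243/95, d=(M2−M1)/(6·1)=-24/19, b=Δ1−h1·(2M1+M2)/6=-218/95
seg 2: a=-1, c=M2/2=-117/95, d=(M3−M2)/(6·3)=116/285, b=Δ2−h2·(2M2+M3)/6=-92/95
seg 3: a=-4, c=M3/2=231/95, d=(M4−M3)/(6·2)=-949/760, b=Δ3−h3·(2M3+M4)/6=50/19
seg 4: a=1, c=M4/2=-1923/380, d=(M5−M4)/(6·1)=641/380, b=Δ4−h4·(2M4+M5)/6=-499/190
t_q=3/4 → seg 0, τ=3/4; S=4+-461/95·τ+0·τ²+81/95·τ³=4379/6080

  seg 0: a=4 b=-461/95 c=0 d=81/95
  seg 1: a=0 b=-218/95 c=243/95 d=-24/19
  seg 2: a=-1 b=-92/95 c=-117/95 d=116/285
  seg 3: a=-4 b=50/19 c=231/95 d=-949/760
  seg 4: a=1 b=-499/190 c=-1923/380 d=641/380
S(3/4) = 4379/6080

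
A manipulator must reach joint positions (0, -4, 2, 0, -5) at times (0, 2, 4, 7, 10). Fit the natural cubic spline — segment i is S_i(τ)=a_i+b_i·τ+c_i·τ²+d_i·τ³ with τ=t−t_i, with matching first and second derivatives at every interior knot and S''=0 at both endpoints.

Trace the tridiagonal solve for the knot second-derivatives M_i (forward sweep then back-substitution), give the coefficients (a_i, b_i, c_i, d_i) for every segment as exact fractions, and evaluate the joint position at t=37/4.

Δ: Δ0=-2, Δ1=3, Δ2=-2/3, Δ3=-5/3
row 1: diag=8, rhs=30; c'=1/4, d'=15/4
row 2: denom=10−2·1/4=19/2; d'=(-22−2·15/4)/(19/2)=-59/19
row 3: denom=12−3·6/19=210/19; d'=(-6−3·-59/19)/(210/19)=3/10
back: M3=3/10
back: M2=-59/19−6/19·3/10=-16/5
back: M1=15/4−1/4·-16/5=91/20
M: M0=0, M1=91/20, M2=-16/5, M3=3/10, M4=0
seg 0: a=0, c=M0/2=0, d=(M1−M0)/(6·2)=91/240, b=Δ0−h0·(2M0+M1)/6=-211/60
seg 1: a=-4, c=M1/2=91/40, d=(M2−M1)/(6·2)=-31/48, b=Δ1−h1·(2M1+M2)/6=31/30
seg 2: a=2, c=M2/2=-8/5, d=(M3−M2)/(6·3)=7/36, b=Δ2−h2·(2M2+M3)/6=143/60
seg 3: a=0, c=M3/2=3/20, d=(M4−M3)/(6·3)=-1/60, b=Δ3−h3·(2M3+M4)/6=-59/30
t_q=37/4 → seg 3, τ=9/4; S=0+-59/30·τ+3/20·τ²+-1/60·τ³=-987/256

  seg 0: a=0 b=-211/60 c=0 d=91/240
  seg 1: a=-4 b=31/30 c=91/40 d=-31/48
  seg 2: a=2 b=143/60 c=-8/5 d=7/36
  seg 3: a=0 b=-59/30 c=3/20 d=-1/60
S(37/4) = -987/256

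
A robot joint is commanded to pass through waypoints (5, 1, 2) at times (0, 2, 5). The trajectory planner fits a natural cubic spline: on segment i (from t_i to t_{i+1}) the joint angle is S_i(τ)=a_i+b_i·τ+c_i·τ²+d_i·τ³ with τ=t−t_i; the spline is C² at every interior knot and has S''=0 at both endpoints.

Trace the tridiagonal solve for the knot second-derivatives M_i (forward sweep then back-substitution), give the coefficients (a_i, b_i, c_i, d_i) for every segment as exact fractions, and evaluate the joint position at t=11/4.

Δ: Δ0=-2, Δ1=1/3
row 1: diag=10, rhs=14; c'=3/10, d'=7/5
back: M1=7/5
M: M0=0, M1=7/5, M2=0
seg 0: a=5, c=M0/2=0, d=(M1−M0)/(6·2)=7/60, b=Δ0−h0·(2M0+M1)/6=-37/15
seg 1: a=1, c=M1/2=7/10, d=(M2−M1)/(6·3)=-7/90, b=Δ1−h1·(2M1+M2)/6=-16/15
t_q=11/4 → seg 1, τ=3/4; S=1+-16/15·τ+7/10·τ²+-7/90·τ³=359/640

  seg 0: a=5 b=-37/15 c=0 d=7/60
  seg 1: a=1 b=-16/15 c=7/10 d=-7/90
S(11/4) = 359/640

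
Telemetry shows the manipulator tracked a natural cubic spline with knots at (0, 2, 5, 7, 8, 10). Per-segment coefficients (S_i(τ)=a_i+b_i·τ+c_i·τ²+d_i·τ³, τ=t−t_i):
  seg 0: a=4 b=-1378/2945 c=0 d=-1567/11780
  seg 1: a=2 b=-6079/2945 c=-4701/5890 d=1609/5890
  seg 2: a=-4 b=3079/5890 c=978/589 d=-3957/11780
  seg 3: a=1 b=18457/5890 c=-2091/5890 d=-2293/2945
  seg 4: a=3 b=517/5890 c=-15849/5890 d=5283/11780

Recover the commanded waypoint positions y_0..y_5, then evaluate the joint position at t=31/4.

y_0 = S_0(0) = a_0 = 4
y_1 = S_1(0) = a_1 = 2
y_2 = S_2(0) = a_2 = -4
y_3 = S_3(0) = a_3 = 1
y_4 = S_4(0) = a_4 = 3
y_5 = S_4(2) = -4
t_q=31/4 is in segment 3 (τ=3/4); S_3(τ)=531899/188480

y_0=4 y_1=2 y_2=-4 y_3=1 y_4=3 y_5=-4
S(31/4) = 531899/188480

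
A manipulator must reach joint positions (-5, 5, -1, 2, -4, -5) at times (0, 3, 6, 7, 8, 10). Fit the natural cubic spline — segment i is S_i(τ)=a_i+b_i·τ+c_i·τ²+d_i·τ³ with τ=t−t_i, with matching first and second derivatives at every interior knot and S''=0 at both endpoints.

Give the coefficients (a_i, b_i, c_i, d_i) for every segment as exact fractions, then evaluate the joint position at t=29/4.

  seg 0: a=-5 b=21697/3858 c=0 d=-8837/34722
  seg 1: a=5 b=-2407/1929 c=-8837/3858 d=23609/34722
  seg 2: a=-1 b=12991/3858 c=2462/643 d=-16189/3858
  seg 3: a=2 b=-3016/1929 c=-11265/1286 d=16679/3858
  seg 4: a=-4 b=-23585/3858 c=2707/643 d=-2707/3858
S(29/4) = 92937/82304

Δ: Δ0=10/3, Δ1=-2, Δ2=3, Δ3=-6, Δ4=-1/2
row 1: diag=12, rhs=-32; c'=1/4, d'=-8/3
row 2: denom=8−3·1/4=29/4; d'=(30−3·-8/3)/(29/4)=152/29
row 3: denom=4−1·4/29=112/29; d'=(-54−1·152/29)/(112/29)=-859/56
row 4: denom=6−1·29/112=643/112; d'=(33−1·-859/56)/(643/112)=5414/643
back: M4=5414/643
back: M3=-859/56−29/112·5414/643=-11265/643
back: M2=152/29−4/29·-11265/643=4924/643
back: M1=-8/3−1/4·4924/643=-8837/1929
M: M0=0, M1=-8837/1929, M2=4924/643, M3=-11265/643, M4=5414/643, M5=0
seg 0: a=-5, c=M0/2=0, d=(M1−M0)/(6·3)=-8837/34722, b=Δ0−h0·(2M0+M1)/6=21697/3858
seg 1: a=5, c=M1/2=-8837/3858, d=(M2−M1)/(6·3)=23609/34722, b=Δ1−h1·(2M1+M2)/6=-2407/1929
seg 2: a=-1, c=M2/2=2462/643, d=(M3−M2)/(6·1)=-16189/3858, b=Δ2−h2·(2M2+M3)/6=12991/3858
seg 3: a=2, c=M3/2=-11265/1286, d=(M4−M3)/(6·1)=16679/3858, b=Δ3−h3·(2M3+M4)/6=-3016/1929
seg 4: a=-4, c=M4/2=2707/643, d=(M5−M4)/(6·2)=-2707/3858, b=Δ4−h4·(2M4+M5)/6=-23585/3858
t_q=29/4 → seg 3, τ=1/4; S=2+-3016/1929·τ+-11265/1286·τ²+16679/3858·τ³=92937/82304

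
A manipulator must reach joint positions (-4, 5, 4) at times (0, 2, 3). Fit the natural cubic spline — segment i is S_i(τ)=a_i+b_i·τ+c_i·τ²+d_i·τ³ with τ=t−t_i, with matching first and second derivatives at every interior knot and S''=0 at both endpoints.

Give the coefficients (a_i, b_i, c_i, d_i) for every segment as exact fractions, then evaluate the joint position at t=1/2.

  seg 0: a=-4 b=19/3 c=0 d=-11/24
  seg 1: a=5 b=5/6 c=-11/4 d=11/12
S(1/2) = -57/64

Δ: Δ0=9/2, Δ1=-1
row 1: diag=6, rhs=-33; c'=1/6, d'=-11/2
back: M1=-11/2
M: M0=0, M1=-11/2, M2=0
seg 0: a=-4, c=M0/2=0, d=(M1−M0)/(6·2)=-11/24, b=Δ0−h0·(2M0+M1)/6=19/3
seg 1: a=5, c=M1/2=-11/4, d=(M2−M1)/(6·1)=11/12, b=Δ1−h1·(2M1+M2)/6=5/6
t_q=1/2 → seg 0, τ=1/2; S=-4+19/3·τ+0·τ²+-11/24·τ³=-57/64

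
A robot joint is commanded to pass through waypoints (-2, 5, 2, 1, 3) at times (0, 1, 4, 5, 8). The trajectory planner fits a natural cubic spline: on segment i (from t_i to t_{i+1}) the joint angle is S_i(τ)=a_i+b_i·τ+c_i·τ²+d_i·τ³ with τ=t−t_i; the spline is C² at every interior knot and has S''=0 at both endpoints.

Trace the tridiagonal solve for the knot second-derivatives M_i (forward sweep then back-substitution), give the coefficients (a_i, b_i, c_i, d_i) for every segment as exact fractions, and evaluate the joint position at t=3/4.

  seg 0: a=-2 b=3523/432 c=0 d=-499/432
  seg 1: a=5 b=1013/216 c=-499/144 d=2033/3888
  seg 2: a=2 b=-857/432 c=67/54 d=-37/144
  seg 3: a=1 b=-59/216 c=203/432 d=-203/3888
S(3/4) = 33445/9216

Δ: Δ0=7, Δ1=-1, Δ2=-1, Δ3=2/3
row 1: diag=8, rhs=-48; c'=3/8, d'=-6
row 2: denom=8−3·3/8=55/8; d'=(0−3·-6)/(55/8)=144/55
row 3: denom=8−1·8/55=432/55; d'=(10−1·144/55)/(432/55)=203/216
back: M3=203/216
back: M2=144/55−8/55·203/216=67/27
back: M1=-6−3/8·67/27=-499/72
M: M0=0, M1=-499/72, M2=67/27, M3=203/216, M4=0
seg 0: a=-2, c=M0/2=0, d=(M1−M0)/(6·1)=-499/432, b=Δ0−h0·(2M0+M1)/6=3523/432
seg 1: a=5, c=M1/2=-499/144, d=(M2−M1)/(6·3)=2033/3888, b=Δ1−h1·(2M1+M2)/6=1013/216
seg 2: a=2, c=M2/2=67/54, d=(M3−M2)/(6·1)=-37/144, b=Δ2−h2·(2M2+M3)/6=-857/432
seg 3: a=1, c=M3/2=203/432, d=(M4−M3)/(6·3)=-203/3888, b=Δ3−h3·(2M3+M4)/6=-59/216
t_q=3/4 → seg 0, τ=3/4; S=-2+3523/432·τ+0·τ²+-499/432·τ³=33445/9216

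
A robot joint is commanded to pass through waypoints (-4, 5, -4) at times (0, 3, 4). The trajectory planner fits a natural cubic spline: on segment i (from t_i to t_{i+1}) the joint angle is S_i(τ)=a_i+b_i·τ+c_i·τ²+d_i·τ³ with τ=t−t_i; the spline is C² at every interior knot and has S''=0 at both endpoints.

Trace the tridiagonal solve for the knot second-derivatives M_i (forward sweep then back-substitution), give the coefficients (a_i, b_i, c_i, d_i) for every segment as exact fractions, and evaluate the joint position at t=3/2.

Δ: Δ0=3, Δ1=-9
row 1: diag=8, rhs=-72; c'=1/8, d'=-9
back: M1=-9
M: M0=0, M1=-9, M2=0
seg 0: a=-4, c=M0/2=0, d=(M1−M0)/(6·3)=-1/2, b=Δ0−h0·(2M0+M1)/6=15/2
seg 1: a=5, c=M1/2=-9/2, d=(M2−M1)/(6·1)=3/2, b=Δ1−h1·(2M1+M2)/6=-6
t_q=3/2 → seg 0, τ=3/2; S=-4+15/2·τ+0·τ²+-1/2·τ³=89/16

  seg 0: a=-4 b=15/2 c=0 d=-1/2
  seg 1: a=5 b=-6 c=-9/2 d=3/2
S(3/2) = 89/16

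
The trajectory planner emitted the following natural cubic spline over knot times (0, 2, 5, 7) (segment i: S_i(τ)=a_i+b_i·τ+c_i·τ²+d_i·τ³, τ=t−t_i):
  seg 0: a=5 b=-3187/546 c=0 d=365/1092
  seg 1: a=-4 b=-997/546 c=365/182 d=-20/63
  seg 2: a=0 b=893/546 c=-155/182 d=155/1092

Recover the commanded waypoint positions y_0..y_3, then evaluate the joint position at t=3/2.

y_0=5 y_1=-4 y_2=0 y_3=1
S(3/2) = -1093/416

y_0 = S_0(0) = a_0 = 5
y_1 = S_1(0) = a_1 = -4
y_2 = S_2(0) = a_2 = 0
y_3 = S_2(2) = 1
t_q=3/2 is in segment 0 (τ=3/2); S_0(τ)=-1093/416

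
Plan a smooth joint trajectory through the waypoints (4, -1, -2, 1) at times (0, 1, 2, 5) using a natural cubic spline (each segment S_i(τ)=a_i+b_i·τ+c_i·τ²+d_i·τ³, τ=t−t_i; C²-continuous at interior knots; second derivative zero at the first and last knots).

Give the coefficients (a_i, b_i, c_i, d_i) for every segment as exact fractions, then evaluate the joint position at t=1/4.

  seg 0: a=4 b=-185/31 c=0 d=30/31
  seg 1: a=-1 b=-95/31 c=90/31 d=-26/31
  seg 2: a=-2 b=7/31 c=12/31 d=-4/93
S(1/4) = 2503/992

Δ: Δ0=-5, Δ1=-1, Δ2=1
row 1: diag=4, rhs=24; c'=1/4, d'=6
row 2: denom=8−1·1/4=31/4; d'=(12−1·6)/(31/4)=24/31
back: M2=24/31
back: M1=6−1/4·24/31=180/31
M: M0=0, M1=180/31, M2=24/31, M3=0
seg 0: a=4, c=M0/2=0, d=(M1−M0)/(6·1)=30/31, b=Δ0−h0·(2M0+M1)/6=-185/31
seg 1: a=-1, c=M1/2=90/31, d=(M2−M1)/(6·1)=-26/31, b=Δ1−h1·(2M1+M2)/6=-95/31
seg 2: a=-2, c=M2/2=12/31, d=(M3−M2)/(6·3)=-4/93, b=Δ2−h2·(2M2+M3)/6=7/31
t_q=1/4 → seg 0, τ=1/4; S=4+-185/31·τ+0·τ²+30/31·τ³=2503/992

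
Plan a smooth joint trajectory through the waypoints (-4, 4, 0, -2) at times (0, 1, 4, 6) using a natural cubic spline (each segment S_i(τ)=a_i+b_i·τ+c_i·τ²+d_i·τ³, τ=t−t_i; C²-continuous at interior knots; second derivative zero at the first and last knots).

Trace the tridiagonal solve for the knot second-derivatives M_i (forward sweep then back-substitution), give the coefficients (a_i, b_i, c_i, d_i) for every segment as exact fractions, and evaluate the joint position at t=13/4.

  seg 0: a=-4 b=1987/213 c=0 d=-283/213
  seg 1: a=4 b=1138/213 c=-283/71 d=125/213
  seg 2: a=0 b=-581/213 c=92/71 d=-46/213
S(13/4) = 11483/4544

Δ: Δ0=8, Δ1=-4/3, Δ2=-1
row 1: diag=8, rhs=-56; c'=3/8, d'=-7
row 2: denom=10−3·3/8=71/8; d'=(2−3·-7)/(71/8)=184/71
back: M2=184/71
back: M1=-7−3/8·184/71=-566/71
M: M0=0, M1=-566/71, M2=184/71, M3=0
seg 0: a=-4, c=M0/2=0, d=(M1−M0)/(6·1)=-283/213, b=Δ0−h0·(2M0+M1)/6=1987/213
seg 1: a=4, c=M1/2=-283/71, d=(M2−M1)/(6·3)=125/213, b=Δ1−h1·(2M1+M2)/6=1138/213
seg 2: a=0, c=M2/2=92/71, d=(M3−M2)/(6·2)=-46/213, b=Δ2−h2·(2M2+M3)/6=-581/213
t_q=13/4 → seg 1, τ=9/4; S=4+1138/213·τ+-283/71·τ²+125/213·τ³=11483/4544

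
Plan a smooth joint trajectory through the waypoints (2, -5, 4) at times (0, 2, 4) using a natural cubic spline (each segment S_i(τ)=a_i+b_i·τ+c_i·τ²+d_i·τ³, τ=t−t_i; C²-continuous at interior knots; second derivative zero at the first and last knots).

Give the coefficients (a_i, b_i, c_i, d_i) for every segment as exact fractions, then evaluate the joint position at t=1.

Δ: Δ0=-7/2, Δ1=9/2
row 1: diag=8, rhs=48; c'=1/4, d'=6
back: M1=6
M: M0=0, M1=6, M2=0
seg 0: a=2, c=M0/2=0, d=(M1−M0)/(6·2)=1/2, b=Δ0−h0·(2M0+M1)/6=-11/2
seg 1: a=-5, c=M1/2=3, d=(M2−M1)/(6·2)=-1/2, b=Δ1−h1·(2M1+M2)/6=1/2
t_q=1 → seg 0, τ=1; S=2+-11/2·τ+0·τ²+1/2·τ³=-3

  seg 0: a=2 b=-11/2 c=0 d=1/2
  seg 1: a=-5 b=1/2 c=3 d=-1/2
S(1) = -3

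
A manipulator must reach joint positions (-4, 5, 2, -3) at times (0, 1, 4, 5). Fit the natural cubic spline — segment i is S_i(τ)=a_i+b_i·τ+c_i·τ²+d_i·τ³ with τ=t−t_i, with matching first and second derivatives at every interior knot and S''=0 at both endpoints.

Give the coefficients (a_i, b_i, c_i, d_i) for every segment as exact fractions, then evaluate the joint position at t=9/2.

  seg 0: a=-4 b=563/55 c=0 d=-68/55
  seg 1: a=5 b=359/55 c=-204/55 d=2/5
  seg 2: a=2 b=-271/55 c=-6/55 d=2/55
S(9/2) = -107/220

Δ: Δ0=9, Δ1=-1, Δ2=-5
row 1: diag=8, rhs=-60; c'=3/8, d'=-15/2
row 2: denom=8−3·3/8=55/8; d'=(-24−3·-15/2)/(55/8)=-12/55
back: M2=-12/55
back: M1=-15/2−3/8·-12/55=-408/55
M: M0=0, M1=-408/55, M2=-12/55, M3=0
seg 0: a=-4, c=M0/2=0, d=(M1−M0)/(6·1)=-68/55, b=Δ0−h0·(2M0+M1)/6=563/55
seg 1: a=5, c=M1/2=-204/55, d=(M2−M1)/(6·3)=2/5, b=Δ1−h1·(2M1+M2)/6=359/55
seg 2: a=2, c=M2/2=-6/55, d=(M3−M2)/(6·1)=2/55, b=Δ2−h2·(2M2+M3)/6=-271/55
t_q=9/2 → seg 2, τ=1/2; S=2+-271/55·τ+-6/55·τ²+2/55·τ³=-107/220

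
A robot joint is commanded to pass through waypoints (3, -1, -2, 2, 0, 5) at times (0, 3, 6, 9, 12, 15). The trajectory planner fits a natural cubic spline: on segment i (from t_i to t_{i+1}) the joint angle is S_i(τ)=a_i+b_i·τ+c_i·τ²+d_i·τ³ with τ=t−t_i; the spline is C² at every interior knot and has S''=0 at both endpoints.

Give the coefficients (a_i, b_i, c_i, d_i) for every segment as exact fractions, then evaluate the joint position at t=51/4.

  seg 0: a=3 b=-898/627 c=0 d=62/5643
  seg 1: a=-1 b=-712/627 c=62/627 d=317/5643
  seg 2: a=-2 b=611/627 c=379/627 d=-16/99
  seg 3: a=2 b=149/627 c=-533/627 d=344/1881
  seg 4: a=0 b=47/627 c=499/627 d=-499/5643
S(51/4) = 6241/13376

Δ: Δ0=-4/3, Δ1=-1/3, Δ2=4/3, Δ3=-2/3, Δ4=5/3
row 1: diag=12, rhs=6; c'=1/4, d'=1/2
row 2: denom=12−3·1/4=45/4; d'=(10−3·1/2)/(45/4)=34/45
row 3: denom=12−3·4/15=56/5; d'=(-12−3·34/45)/(56/5)=-107/84
row 4: denom=12−3·15/56=627/56; d'=(14−3·-107/84)/(627/56)=998/627
back: M4=998/627
back: M3=-107/84−15/56·998/627=-1066/627
back: M2=34/45−4/15·-1066/627=758/627
back: M1=1/2−1/4·758/627=124/627
M: M0=0, M1=124/627, M2=758/627, M3=-1066/627, M4=998/627, M5=0
seg 0: a=3, c=M0/2=0, d=(M1−M0)/(6·3)=62/5643, b=Δ0−h0·(2M0+M1)/6=-898/627
seg 1: a=-1, c=M1/2=62/627, d=(M2−M1)/(6·3)=317/5643, b=Δ1−h1·(2M1+M2)/6=-712/627
seg 2: a=-2, c=M2/2=379/627, d=(M3−M2)/(6·3)=-16/99, b=Δ2−h2·(2M2+M3)/6=611/627
seg 3: a=2, c=M3/2=-533/627, d=(M4−M3)/(6·3)=344/1881, b=Δ3−h3·(2M3+M4)/6=149/627
seg 4: a=0, c=M4/2=499/627, d=(M5−M4)/(6·3)=-499/5643, b=Δ4−h4·(2M4+M5)/6=47/627
t_q=51/4 → seg 4, τ=3/4; S=0+47/627·τ+499/627·τ²+-499/5643·τ³=6241/13376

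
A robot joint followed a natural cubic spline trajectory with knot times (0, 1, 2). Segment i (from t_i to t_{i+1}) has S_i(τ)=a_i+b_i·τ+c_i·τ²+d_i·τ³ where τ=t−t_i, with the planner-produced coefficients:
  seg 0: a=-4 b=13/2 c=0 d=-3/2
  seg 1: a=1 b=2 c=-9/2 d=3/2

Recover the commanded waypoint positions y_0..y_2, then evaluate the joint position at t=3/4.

y_0=-4 y_1=1 y_2=0
S(3/4) = 31/128

y_0 = S_0(0) = a_0 = -4
y_1 = S_1(0) = a_1 = 1
y_2 = S_1(1) = 0
t_q=3/4 is in segment 0 (τ=3/4); S_0(τ)=31/128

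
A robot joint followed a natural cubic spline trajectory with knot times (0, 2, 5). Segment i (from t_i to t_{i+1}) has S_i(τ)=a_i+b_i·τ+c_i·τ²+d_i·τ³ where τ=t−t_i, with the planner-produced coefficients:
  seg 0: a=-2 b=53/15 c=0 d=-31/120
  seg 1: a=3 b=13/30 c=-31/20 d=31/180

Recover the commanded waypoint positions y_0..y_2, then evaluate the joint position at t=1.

y_0=-2 y_1=3 y_2=-5
S(1) = 51/40

y_0 = S_0(0) = a_0 = -2
y_1 = S_1(0) = a_1 = 3
y_2 = S_1(3) = -5
t_q=1 is in segment 0 (τ=1); S_0(τ)=51/40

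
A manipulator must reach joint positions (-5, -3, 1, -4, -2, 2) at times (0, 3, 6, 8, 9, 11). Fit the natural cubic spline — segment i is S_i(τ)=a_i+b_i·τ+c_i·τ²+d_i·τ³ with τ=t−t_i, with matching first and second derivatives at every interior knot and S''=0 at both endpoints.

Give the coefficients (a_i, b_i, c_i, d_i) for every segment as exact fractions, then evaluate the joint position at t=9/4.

  seg 0: a=-5 b=35/2398 c=0 d=4691/64746
  seg 1: a=-3 b=2363/1199 c=4691/7194 d=-18659/64746
  seg 2: a=1 b=-4551/2398 c=-2328/1199 d=1967/2398
  seg 3: a=-4 b=39/218 c=3573/1199 d=-2779/2398
  seg 4: a=-2 b=3192/1199 c=-1191/2398 d=397/4796
S(9/4) = -635663/153472

Δ: Δ0=2/3, Δ1=4/3, Δ2=-5/2, Δ3=2, Δ4=2
row 1: diag=12, rhs=4; c'=1/4, d'=1/3
row 2: denom=10−3·1/4=37/4; d'=(-23−3·1/3)/(37/4)=-96/37
row 3: denom=6−2·8/37=206/37; d'=(27−2·-96/37)/(206/37)=1191/206
row 4: denom=6−1·37/206=1199/206; d'=(0−1·1191/206)/(1199/206)=-1191/1199
back: M4=-1191/1199
back: M3=1191/206−37/206·-1191/1199=7146/1199
back: M2=-96/37−8/37·7146/1199=-4656/1199
back: M1=1/3−1/4·-4656/1199=4691/3597
M: M0=0, M1=4691/3597, M2=-4656/1199, M3=7146/1199, M4=-1191/1199, M5=0
seg 0: a=-5, c=M0/2=0, d=(M1−M0)/(6·3)=4691/64746, b=Δ0−h0·(2M0+M1)/6=35/2398
seg 1: a=-3, c=M1/2=4691/7194, d=(M2−M1)/(6·3)=-18659/64746, b=Δ1−h1·(2M1+M2)/6=2363/1199
seg 2: a=1, c=M2/2=-2328/1199, d=(M3−M2)/(6·2)=1967/2398, b=Δ2−h2·(2M2+M3)/6=-4551/2398
seg 3: a=-4, c=M3/2=3573/1199, d=(M4−M3)/(6·1)=-2779/2398, b=Δ3−h3·(2M3+M4)/6=39/218
seg 4: a=-2, c=M4/2=-1191/2398, d=(M5−M4)/(6·2)=397/4796, b=Δ4−h4·(2M4+M5)/6=3192/1199
t_q=9/4 → seg 0, τ=9/4; S=-5+35/2398·τ+0·τ²+4691/64746·τ³=-635663/153472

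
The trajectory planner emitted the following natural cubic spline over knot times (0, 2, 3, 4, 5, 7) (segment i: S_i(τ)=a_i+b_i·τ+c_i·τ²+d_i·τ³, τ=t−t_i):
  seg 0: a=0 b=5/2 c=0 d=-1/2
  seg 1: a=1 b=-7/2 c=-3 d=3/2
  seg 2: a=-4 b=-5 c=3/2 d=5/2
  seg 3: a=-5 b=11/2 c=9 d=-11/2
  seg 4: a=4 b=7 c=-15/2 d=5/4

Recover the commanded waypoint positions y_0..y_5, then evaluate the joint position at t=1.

y_0 = S_0(0) = a_0 = 0
y_1 = S_1(0) = a_1 = 1
y_2 = S_2(0) = a_2 = -4
y_3 = S_3(0) = a_3 = -5
y_4 = S_4(0) = a_4 = 4
y_5 = S_4(2) = -2
t_q=1 is in segment 0 (τ=1); S_0(τ)=2

y_0=0 y_1=1 y_2=-4 y_3=-5 y_4=4 y_5=-2
S(1) = 2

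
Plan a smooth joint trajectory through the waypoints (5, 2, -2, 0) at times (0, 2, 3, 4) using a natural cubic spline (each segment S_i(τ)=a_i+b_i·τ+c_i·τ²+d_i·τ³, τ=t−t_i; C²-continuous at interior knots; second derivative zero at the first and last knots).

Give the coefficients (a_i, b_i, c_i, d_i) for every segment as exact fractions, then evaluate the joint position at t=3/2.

  seg 0: a=5 b=-5/46 c=0 d=-8/23
  seg 1: a=2 b=-197/46 c=-48/23 d=109/46
  seg 2: a=-2 b=-31/23 c=231/46 d=-77/46
S(3/2) = 337/92

Δ: Δ0=-3/2, Δ1=-4, Δ2=2
row 1: diag=6, rhs=-15; c'=1/6, d'=-5/2
row 2: denom=4−1·1/6=23/6; d'=(36−1·-5/2)/(23/6)=231/23
back: M2=231/23
back: M1=-5/2−1/6·231/23=-96/23
M: M0=0, M1=-96/23, M2=231/23, M3=0
seg 0: a=5, c=M0/2=0, d=(M1−M0)/(6·2)=-8/23, b=Δ0−h0·(2M0+M1)/6=-5/46
seg 1: a=2, c=M1/2=-48/23, d=(M2−M1)/(6·1)=109/46, b=Δ1−h1·(2M1+M2)/6=-197/46
seg 2: a=-2, c=M2/2=231/46, d=(M3−M2)/(6·1)=-77/46, b=Δ2−h2·(2M2+M3)/6=-31/23
t_q=3/2 → seg 0, τ=3/2; S=5+-5/46·τ+0·τ²+-8/23·τ³=337/92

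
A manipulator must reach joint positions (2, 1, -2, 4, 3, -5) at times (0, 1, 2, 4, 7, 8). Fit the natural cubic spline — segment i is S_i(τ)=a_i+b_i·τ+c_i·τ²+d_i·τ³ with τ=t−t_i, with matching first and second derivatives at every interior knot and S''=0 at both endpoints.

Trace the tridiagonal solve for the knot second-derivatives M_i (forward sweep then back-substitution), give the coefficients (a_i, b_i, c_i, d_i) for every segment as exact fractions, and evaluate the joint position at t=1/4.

Δ: Δ0=-1, Δ1=-3, Δ2=3, Δ3=-1/3, Δ4=-8
row 1: diag=4, rhs=-12; c'=1/4, d'=-3
row 2: denom=6−1·1/4=23/4; d'=(36−1·-3)/(23/4)=156/23
row 3: denom=10−2·8/23=214/23; d'=(-20−2·156/23)/(214/23)=-386/107
row 4: denom=8−3·69/214=1505/214; d'=(-46−3·-386/107)/(1505/214)=-7528/1505
back: M4=-7528/1505
back: M3=-386/107−69/214·-7528/1505=-3002/1505
back: M2=156/23−8/23·-3002/1505=11252/1505
back: M1=-3−1/4·11252/1505=-7328/1505
M: M0=0, M1=-7328/1505, M2=11252/1505, M3=-3002/1505, M4=-7528/1505, M5=0
seg 0: a=2, c=M0/2=0, d=(M1−M0)/(6·1)=-3664/4515, b=Δ0−h0·(2M0+M1)/6=-851/4515
seg 1: a=1, c=M1/2=-3664/1505, d=(M2−M1)/(6·1)=1858/903, b=Δ1−h1·(2M1+M2)/6=-11843/4515
seg 2: a=-2, c=M2/2=5626/1505, d=(M3−M2)/(6·2)=-7127/9030, b=Δ2−h2·(2M2+M3)/6=-851/645
seg 3: a=4, c=M3/2=-1501/1505, d=(M4−M3)/(6·3)=-2263/13545, b=Δ3−h3·(2M3+M4)/6=18793/4515
seg 4: a=3, c=M4/2=-3764/1505, d=(M5−M4)/(6·1)=3764/4515, b=Δ4−h4·(2M4+M5)/6=-28592/4515
t_q=1/4 → seg 0, τ=1/4; S=2+-851/4515·τ+0·τ²+-3664/4515·τ³=584/301

  seg 0: a=2 b=-851/4515 c=0 d=-3664/4515
  seg 1: a=1 b=-11843/4515 c=-3664/1505 d=1858/903
  seg 2: a=-2 b=-851/645 c=5626/1505 d=-7127/9030
  seg 3: a=4 b=18793/4515 c=-1501/1505 d=-2263/13545
  seg 4: a=3 b=-28592/4515 c=-3764/1505 d=3764/4515
S(1/4) = 584/301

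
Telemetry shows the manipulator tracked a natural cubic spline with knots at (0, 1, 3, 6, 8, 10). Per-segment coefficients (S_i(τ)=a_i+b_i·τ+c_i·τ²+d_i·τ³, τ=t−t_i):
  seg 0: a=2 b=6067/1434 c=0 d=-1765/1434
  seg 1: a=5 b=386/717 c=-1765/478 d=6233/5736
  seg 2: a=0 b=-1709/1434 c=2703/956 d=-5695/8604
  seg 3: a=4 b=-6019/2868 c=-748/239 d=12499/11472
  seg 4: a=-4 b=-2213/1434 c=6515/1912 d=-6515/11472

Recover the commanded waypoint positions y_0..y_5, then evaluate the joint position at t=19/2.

y_0 = S_0(0) = a_0 = 2
y_1 = S_1(0) = a_1 = 5
y_2 = S_2(0) = a_2 = 0
y_3 = S_3(0) = a_3 = 4
y_4 = S_4(0) = a_4 = -4
y_5 = S_4(2) = 2
t_q=19/2 is in segment 4 (τ=3/2); S_4(τ)=-17279/30592

y_0=2 y_1=5 y_2=0 y_3=4 y_4=-4 y_5=2
S(19/2) = -17279/30592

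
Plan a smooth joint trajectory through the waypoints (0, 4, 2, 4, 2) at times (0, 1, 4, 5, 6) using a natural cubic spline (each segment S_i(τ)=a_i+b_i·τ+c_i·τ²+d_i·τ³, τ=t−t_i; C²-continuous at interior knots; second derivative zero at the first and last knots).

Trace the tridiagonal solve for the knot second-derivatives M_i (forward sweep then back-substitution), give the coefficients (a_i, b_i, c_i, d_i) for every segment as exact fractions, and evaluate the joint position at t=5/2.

Δ: Δ0=4, Δ1=-2/3, Δ2=2, Δ3=-2
row 1: diag=8, rhs=-28; c'=3/8, d'=-7/2
row 2: denom=8−3·3/8=55/8; d'=(16−3·-7/2)/(55/8)=212/55
row 3: denom=4−1·8/55=212/55; d'=(-24−1·212/55)/(212/55)=-383/53
back: M3=-383/53
back: M2=212/55−8/55·-383/53=260/53
back: M1=-7/2−3/8·260/53=-283/53
M: M0=0, M1=-283/53, M2=260/53, M3=-383/53, M4=0
seg 0: a=0, c=M0/2=0, d=(M1−M0)/(6·1)=-283/318, b=Δ0−h0·(2M0+M1)/6=1555/318
seg 1: a=4, c=M1/2=-283/106, d=(M2−M1)/(6·3)=181/318, b=Δ1−h1·(2M1+M2)/6=353/159
seg 2: a=2, c=M2/2=130/53, d=(M3−M2)/(6·1)=-643/318, b=Δ2−h2·(2M2+M3)/6=499/318
seg 3: a=4, c=M3/2=-383/106, d=(M4−M3)/(6·1)=383/318, b=Δ3−h3·(2M3+M4)/6=65/159
t_q=5/2 → seg 1, τ=3/2; S=4+353/159·τ+-283/106·τ²+181/318·τ³=2751/848

  seg 0: a=0 b=1555/318 c=0 d=-283/318
  seg 1: a=4 b=353/159 c=-283/106 d=181/318
  seg 2: a=2 b=499/318 c=130/53 d=-643/318
  seg 3: a=4 b=65/159 c=-383/106 d=383/318
S(5/2) = 2751/848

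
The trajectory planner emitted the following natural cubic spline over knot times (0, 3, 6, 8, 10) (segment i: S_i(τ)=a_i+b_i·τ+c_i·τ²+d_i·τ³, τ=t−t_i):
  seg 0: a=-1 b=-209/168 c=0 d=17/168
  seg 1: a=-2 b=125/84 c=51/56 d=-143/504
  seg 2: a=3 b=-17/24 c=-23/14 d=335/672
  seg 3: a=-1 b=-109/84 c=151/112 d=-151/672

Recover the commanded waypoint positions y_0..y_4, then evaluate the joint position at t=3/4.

y_0=-1 y_1=-2 y_2=3 y_3=-1 y_4=0
S(3/4) = -6775/3584

y_0 = S_0(0) = a_0 = -1
y_1 = S_1(0) = a_1 = -2
y_2 = S_2(0) = a_2 = 3
y_3 = S_3(0) = a_3 = -1
y_4 = S_3(2) = 0
t_q=3/4 is in segment 0 (τ=3/4); S_0(τ)=-6775/3584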